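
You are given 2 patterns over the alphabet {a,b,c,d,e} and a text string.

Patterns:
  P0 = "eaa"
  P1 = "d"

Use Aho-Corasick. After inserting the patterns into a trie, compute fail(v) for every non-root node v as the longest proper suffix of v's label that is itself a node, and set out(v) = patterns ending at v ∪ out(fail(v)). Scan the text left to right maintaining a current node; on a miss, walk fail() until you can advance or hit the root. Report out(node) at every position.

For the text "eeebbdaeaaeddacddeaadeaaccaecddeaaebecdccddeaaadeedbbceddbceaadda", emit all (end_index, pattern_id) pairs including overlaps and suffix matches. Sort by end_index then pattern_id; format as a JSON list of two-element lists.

Construct AC machine:
Trie nodes:
  n0 'ε': d→4 e→1
  n1 'e': a→2
  n2 'ea': a→3
  n3 'eaa': ·  [P0 ends]
  n4 'd': ·  [P1 ends]

BFS fail/out derivation:
  n1('e'): parent n0 fail=0; on 'e' 0 → fail=0;  out ∅∪∅=∅
  n4('d'): parent n0 fail=0; on 'd' 0 → fail=0;  out {1}∪∅={1}
  n2('ea'): parent n1 fail=0; on 'a' 0 → fail=0;  out ∅∪∅=∅
  n3('eaa'): parent n2 fail=0; on 'a' 0 → fail=0;  out {0}∪∅={0}

Run:
i=0 'e': node 0→1
i=1 'e': node 1→1 (via fail)
i=2 'e': node 1→1 (via fail)
i=3 'b': node 1→0 (via fail)
i=4 'b': node 0→0
i=5 'd': node 0→4  → match P1@[5:5]
i=6 'a': node 4→0 (via fail)
i=7 'e': node 0→1
i=8 'a': node 1→2
i=9 'a': node 2→3  → match P0@[7:9]
i=10 'e': node 3→1 (via fail)
i=11 'd': node 1→4 (via fail)  → match P1@[11:11]
i=12 'd': node 4→4 (via fail)  → match P1@[12:12]
i=13 'a': node 4→0 (via fail)
i=14 'c': node 0→0
i=15 'd': node 0→4  → match P1@[15:15]
i=16 'd': node 4→4 (via fail)  → match P1@[16:16]
i=17 'e': node 4→1 (via fail)
i=18 'a': node 1→2
i=19 'a': node 2→3  → match P0@[17:19]
i=20 'd': node 3→4 (via fail)  → match P1@[20:20]
i=21 'e': node 4→1 (via fail)
i=22 'a': node 1→2
i=23 'a': node 2→3  → match P0@[21:23]
i=24 'c': node 3→0 (via fail)
i=25 'c': node 0→0
i=26 'a': node 0→0
i=27 'e': node 0→1
i=28 'c': node 1→0 (via fail)
i=29 'd': node 0→4  → match P1@[29:29]
i=30 'd': node 4→4 (via fail)  → match P1@[30:30]
i=31 'e': node 4→1 (via fail)
i=32 'a': node 1→2
i=33 'a': node 2→3  → match P0@[31:33]
i=34 'e': node 3→1 (via fail)
i=35 'b': node 1→0 (via fail)
i=36 'e': node 0→1
i=37 'c': node 1→0 (via fail)
i=38 'd': node 0→4  → match P1@[38:38]
i=39 'c': node 4→0 (via fail)
i=40 'c': node 0→0
i=41 'd': node 0→4  → match P1@[41:41]
i=42 'd': node 4→4 (via fail)  → match P1@[42:42]
i=43 'e': node 4→1 (via fail)
i=44 'a': node 1→2
i=45 'a': node 2→3  → match P0@[43:45]
i=46 'a': node 3→0 (via fail)
i=47 'd': node 0→4  → match P1@[47:47]
i=48 'e': node 4→1 (via fail)
i=49 'e': node 1→1 (via fail)
i=50 'd': node 1→4 (via fail)  → match P1@[50:50]
i=51 'b': node 4→0 (via fail)
i=52 'b': node 0→0
i=53 'c': node 0→0
i=54 'e': node 0→1
i=55 'd': node 1→4 (via fail)  → match P1@[55:55]
i=56 'd': node 4→4 (via fail)  → match P1@[56:56]
i=57 'b': node 4→0 (via fail)
i=58 'c': node 0→0
i=59 'e': node 0→1
i=60 'a': node 1→2
i=61 'a': node 2→3  → match P0@[59:61]
i=62 'd': node 3→4 (via fail)  → match P1@[62:62]
i=63 'd': node 4→4 (via fail)  → match P1@[63:63]
i=64 'a': node 4→0 (via fail)

All matches (sorted): [[5,1],[9,0],[11,1],[12,1],[15,1],[16,1],[19,0],[20,1],[23,0],[29,1],[30,1],[33,0],[38,1],[41,1],[42,1],[45,0],[47,1],[50,1],[55,1],[56,1],[61,0],[62,1],[63,1]]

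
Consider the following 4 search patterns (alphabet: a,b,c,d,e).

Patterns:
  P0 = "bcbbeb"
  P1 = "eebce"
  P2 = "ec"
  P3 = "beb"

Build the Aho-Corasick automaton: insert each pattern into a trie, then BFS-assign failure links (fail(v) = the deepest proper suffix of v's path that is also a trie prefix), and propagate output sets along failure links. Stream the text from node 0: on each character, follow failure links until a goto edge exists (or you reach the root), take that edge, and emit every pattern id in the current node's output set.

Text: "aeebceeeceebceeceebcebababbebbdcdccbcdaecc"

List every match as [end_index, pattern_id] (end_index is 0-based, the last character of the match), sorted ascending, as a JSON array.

Construct AC machine:
Trie nodes:
  0='ε' goto b→1 e→7
  1='b' goto c→2 e→13
  2='bc' goto b→3
  3='bcb' goto b→4
  4='bcbb' goto e→5
  5='bcbbe' goto b→6
  6='bcbbeb' goto ·  [P0 ends]
  7='e' goto c→12 e→8
  8='ee' goto b→9
  9='eeb' goto c→10
  10='eebc' goto e→11
  11='eebce' goto ·  [P1 ends]
  12='ec' goto ·  [P2 ends]
  13='be' goto b→14
  14='beb' goto ·  [P3 ends]

BFS fail/out derivation:
  fail(1) 'b': from fail(0)=0 chase 'b': 0 ⇒ 0;  out=∅∪out(0)=∅
  fail(7) 'e': from fail(0)=0 chase 'e': 0 ⇒ 0;  out=∅∪out(0)=∅
  fail(2) 'bc': from fail(1)=0 chase 'c': 0 ⇒ 0;  out=∅∪out(0)=∅
  fail(8) 'ee': from fail(7)=0 chase 'e': 0 ⇒ 7;  out=∅∪out(7)=∅
  fail(12) 'ec': from fail(7)=0 chase 'c': 0 ⇒ 0;  out={2}∪out(0)={2}
  fail(13) 'be': from fail(1)=0 chase 'e': 0 ⇒ 7;  out=∅∪out(7)=∅
  fail(3) 'bcb': from fail(2)=0 chase 'b': 0 ⇒ 1;  out=∅∪out(1)=∅
  fail(9) 'eeb': from fail(8)=7 chase 'b': 7→0 ⇒ 1;  out=∅∪out(1)=∅
  fail(14) 'beb': from fail(13)=7 chase 'b': 7→0 ⇒ 1;  out={3}∪out(1)={3}
  fail(4) 'bcbb': from fail(3)=1 chase 'b': 1→0 ⇒ 1;  out=∅∪out(1)=∅
  fail(10) 'eebc': from fail(9)=1 chase 'c': 1 ⇒ 2;  out=∅∪out(2)=∅
  fail(5) 'bcbbe': from fail(4)=1 chase 'e': 1 ⇒ 13;  out=∅∪out(13)=∅
  fail(11) 'eebce': from fail(10)=2 chase 'e': 2→0 ⇒ 7;  out={1}∪out(7)={1}
  fail(6) 'bcbbeb': from fail(5)=13 chase 'b': 13 ⇒ 14;  out={0}∪out(14)={0,3}

Scan:
[0] read 'a'  n0⇒n0
[1] read 'e'  n0⇒n7
[2] read 'e'  n7⇒n8
[3] read 'b'  n8⇒n9
[4] read 'c'  n9⇒n10
[5] read 'e'  n10⇒n11  emit P1@[1:5]
[6] read 'e'  n11⇒n8 (via fail)
[7] read 'e'  n8⇒n8 (via fail)
[8] read 'c'  n8⇒n12 (via fail)  emit P2@[7:8]
[9] read 'e'  n12⇒n7 (via fail)
[10] read 'e'  n7⇒n8
[11] read 'b'  n8⇒n9
[12] read 'c'  n9⇒n10
[13] read 'e'  n10⇒n11  emit P1@[9:13]
[14] read 'e'  n11⇒n8 (via fail)
[15] read 'c'  n8⇒n12 (via fail)  emit P2@[14:15]
[16] read 'e'  n12⇒n7 (via fail)
[17] read 'e'  n7⇒n8
[18] read 'b'  n8⇒n9
[19] read 'c'  n9⇒n10
[20] read 'e'  n10⇒n11  emit P1@[16:20]
[21] read 'b'  n11⇒n1 (via fail)
[22] read 'a'  n1⇒n0 (via fail)
[23] read 'b'  n0⇒n1
[24] read 'a'  n1⇒n0 (via fail)
[25] read 'b'  n0⇒n1
[26] read 'b'  n1⇒n1 (via fail)
[27] read 'e'  n1⇒n13
[28] read 'b'  n13⇒n14  emit P3@[26:28]
[29] read 'b'  n14⇒n1 (via fail)
[30] read 'd'  n1⇒n0 (via fail)
[31] read 'c'  n0⇒n0
[32] read 'd'  n0⇒n0
[33] read 'c'  n0⇒n0
[34] read 'c'  n0⇒n0
[35] read 'b'  n0⇒n1
[36] read 'c'  n1⇒n2
[37] read 'd'  n2⇒n0 (via fail)
[38] read 'a'  n0⇒n0
[39] read 'e'  n0⇒n7
[40] read 'c'  n7⇒n12  emit P2@[39:40]
[41] read 'c'  n12⇒n0 (via fail)

Matches: [[5,1],[8,2],[13,1],[15,2],[20,1],[28,3],[40,2]]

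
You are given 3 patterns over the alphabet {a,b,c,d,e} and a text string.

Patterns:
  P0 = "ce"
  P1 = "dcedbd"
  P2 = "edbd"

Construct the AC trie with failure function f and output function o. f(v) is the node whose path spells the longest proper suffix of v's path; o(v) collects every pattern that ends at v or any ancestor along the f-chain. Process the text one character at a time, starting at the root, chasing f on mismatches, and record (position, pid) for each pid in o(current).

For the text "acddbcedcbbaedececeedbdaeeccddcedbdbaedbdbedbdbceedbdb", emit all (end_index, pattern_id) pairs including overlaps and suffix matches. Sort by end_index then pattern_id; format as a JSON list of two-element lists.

Build automaton:
Trie (insert patterns):
  0='ε' goto c→1 d→3 e→9
  1='c' goto e→2
  2='ce' goto ·  [P0 ends]
  3='d' goto c→4
  4='dc' goto e→5
  5='dce' goto d→6
  6='dced' goto b→7
  7='dcedb' goto d→8
  8='dcedbd' goto ·  [P1 ends]
  9='e' goto d→10
  10='ed' goto b→11
  11='edb' goto d→12
  12='edbd' goto ·  [P2 ends]

BFS fail/out derivation:
  fail(1) 'c': from fail(0)=0 chase 'c': 0 ⇒ 0;  out=∅∪out(0)=∅
  fail(3) 'd': from fail(0)=0 chase 'd': 0 ⇒ 0;  out=∅∪out(0)=∅
  fail(9) 'e': from fail(0)=0 chase 'e': 0 ⇒ 0;  out=∅∪out(0)=∅
  fail(2) 'ce': from fail(1)=0 chase 'e': 0 ⇒ 9;  out={0}∪out(9)={0}
  fail(4) 'dc': from fail(3)=0 chase 'c': 0 ⇒ 1;  out=∅∪out(1)=∅
  fail(10) 'ed': from fail(9)=0 chase 'd': 0 ⇒ 3;  out=∅∪out(3)=∅
  fail(5) 'dce': from fail(4)=1 chase 'e': 1 ⇒ 2;  out=∅∪out(2)={0}
  fail(11) 'edb': from fail(10)=3 chase 'b': 3→0 ⇒ 0;  out=∅∪out(0)=∅
  fail(6) 'dced': from fail(5)=2 chase 'd': 2→9 ⇒ 10;  out=∅∪out(10)=∅
  fail(12) 'edbd': from fail(11)=0 chase 'd': 0 ⇒ 3;  out={2}∪out(3)={2}
  fail(7) 'dcedb': from fail(6)=10 chase 'b': 10 ⇒ 11;  out=∅∪out(11)=∅
  fail(8) 'dcedbd': from fail(7)=11 chase 'd': 11 ⇒ 12;  out={1}∪out(12)={1,2}

Scan:
i=0 'a': node 0→0
i=1 'c': node 0→1
i=2 'd': node 1→3 (via fail)
i=3 'd': node 3→3 (via fail)
i=4 'b': node 3→0 (via fail)
i=5 'c': node 0→1
i=6 'e': node 1→2  ** P0@[5:6]
i=7 'd': node 2→10 (via fail)
i=8 'c': node 10→4 (via fail)
i=9 'b': node 4→0 (via fail)
i=10 'b': node 0→0
i=11 'a': node 0→0
i=12 'e': node 0→9
i=13 'd': node 9→10
i=14 'e': node 10→9 (via fail)
i=15 'c': node 9→1 (via fail)
i=16 'e': node 1→2  ** P0@[15:16]
i=17 'c': node 2→1 (via fail)
i=18 'e': node 1→2  ** P0@[17:18]
i=19 'e': node 2→9 (via fail)
i=20 'd': node 9→10
i=21 'b': node 10→11
i=22 'd': node 11→12  ** P2@[19:22]
i=23 'a': node 12→0 (via fail)
i=24 'e': node 0→9
i=25 'e': node 9→9 (via fail)
i=26 'c': node 9→1 (via fail)
i=27 'c': node 1→1 (via fail)
i=28 'd': node 1→3 (via fail)
i=29 'd': node 3→3 (via fail)
i=30 'c': node 3→4
i=31 'e': node 4→5  ** P0@[30:31]
i=32 'd': node 5→6
i=33 'b': node 6→7
i=34 'd': node 7→8  ** P1@[29:34],P2@[31:34]
i=35 'b': node 8→0 (via fail)
i=36 'a': node 0→0
i=37 'e': node 0→9
i=38 'd': node 9→10
i=39 'b': node 10→11
i=40 'd': node 11→12  ** P2@[37:40]
i=41 'b': node 12→0 (via fail)
i=42 'e': node 0→9
i=43 'd': node 9→10
i=44 'b': node 10→11
i=45 'd': node 11→12  ** P2@[42:45]
i=46 'b': node 12→0 (via fail)
i=47 'c': node 0→1
i=48 'e': node 1→2  ** P0@[47:48]
i=49 'e': node 2→9 (via fail)
i=50 'd': node 9→10
i=51 'b': node 10→11
i=52 'd': node 11→12  ** P2@[49:52]
i=53 'b': node 12→0 (via fail)

Matches: [[6,0],[16,0],[18,0],[22,2],[31,0],[34,1],[34,2],[40,2],[45,2],[48,0],[52,2]]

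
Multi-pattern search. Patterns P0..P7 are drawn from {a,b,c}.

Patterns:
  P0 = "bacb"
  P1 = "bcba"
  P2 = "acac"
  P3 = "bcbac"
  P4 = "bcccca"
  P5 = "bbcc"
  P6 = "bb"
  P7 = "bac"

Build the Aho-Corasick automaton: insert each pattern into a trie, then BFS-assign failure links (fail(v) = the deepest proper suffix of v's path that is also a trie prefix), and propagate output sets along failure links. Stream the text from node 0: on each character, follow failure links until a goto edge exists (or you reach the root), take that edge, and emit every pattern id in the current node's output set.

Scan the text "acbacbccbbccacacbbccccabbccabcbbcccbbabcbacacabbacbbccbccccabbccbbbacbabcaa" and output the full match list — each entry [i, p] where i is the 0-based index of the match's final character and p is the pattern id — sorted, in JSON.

Construct AC machine:
Trie (insert patterns):
  n0 'ε': a→8 b→1
  n1 'b': a→2 b→17 c→5
  n2 'ba': c→3
  n3 'bac': b→4  ←P7
  n4 'bacb': ·  ←P0
  n5 'bc': b→6 c→13
  n6 'bcb': a→7
  n7 'bcba': c→12  ←P1
  n8 'a': c→9
  n9 'ac': a→10
  n10 'aca': c→11
  n11 'acac': ·  ←P2
  n12 'bcbac': ·  ←P3
  n13 'bcc': c→14
  n14 'bccc': c→15
  n15 'bcccc': a→16
  n16 'bcccca': ·  ←P4
  n17 'bb': c→18  ←P6
  n18 'bbc': c→19
  n19 'bbcc': ·  ←P5

Failure links (BFS by depth):
  n1('b'): parent n0 fail=0; on 'b' 0 → fail=0;  out ∅∪∅=∅
  n8('a'): parent n0 fail=0; on 'a' 0 → fail=0;  out ∅∪∅=∅
  n2('ba'): parent n1 fail=0; on 'a' 0 → fail=8;  out ∅∪∅=∅
  n5('bc'): parent n1 fail=0; on 'c' 0 → fail=0;  out ∅∪∅=∅
  n9('ac'): parent n8 fail=0; on 'c' 0 → fail=0;  out ∅∪∅=∅
  n17('bb'): parent n1 fail=0; on 'b' 0 → fail=1;  out {6}∪∅={6}
  n3('bac'): parent n2 fail=8; on 'c' 8 → fail=9;  out {7}∪∅={7}
  n6('bcb'): parent n5 fail=0; on 'b' 0 → fail=1;  out ∅∪∅=∅
  n10('aca'): parent n9 fail=0; on 'a' 0 → fail=8;  out ∅∪∅=∅
  n13('bcc'): parent n5 fail=0; on 'c' 0 → fail=0;  out ∅∪∅=∅
  n18('bbc'): parent n17 fail=1; on 'c' 1 → fail=5;  out ∅∪∅=∅
  n4('bacb'): parent n3 fail=9; on 'b' 9→0 → fail=1;  out {0}∪∅={0}
  n7('bcba'): parent n6 fail=1; on 'a' 1 → fail=2;  out {1}∪∅={1}
  n11('acac'): parent n10 fail=8; on 'c' 8 → fail=9;  out {2}∪∅={2}
  n14('bccc'): parent n13 fail=0; on 'c' 0 → fail=0;  out ∅∪∅=∅
  n19('bbcc'): parent n18 fail=5; on 'c' 5 → fail=13;  out {5}∪∅={5}
  n12('bcbac'): parent n7 fail=2; on 'c' 2 → fail=3;  out {3}∪{7}={3,7}
  n15('bcccc'): parent n14 fail=0; on 'c' 0 → fail=0;  out ∅∪∅=∅
  n16('bcccca'): parent n15 fail=0; on 'a' 0 → fail=8;  out {4}∪∅={4}

Run:
[0] read 'a'  n0⇒n8
[1] read 'c'  n8⇒n9
[2] read 'b'  n9⇒n1 (via fail)
[3] read 'a'  n1⇒n2
[4] read 'c'  n2⇒n3  ** P7@[2:4]
[5] read 'b'  n3⇒n4  ** P0@[2:5]
[6] read 'c'  n4⇒n5 (via fail)
[7] read 'c'  n5⇒n13
[8] read 'b'  n13⇒n1 (via fail)
[9] read 'b'  n1⇒n17  ** P6@[8:9]
[10] read 'c'  n17⇒n18
[11] read 'c'  n18⇒n19  ** P5@[8:11]
[12] read 'a'  n19⇒n8 (via fail)
[13] read 'c'  n8⇒n9
[14] read 'a'  n9⇒n10
[15] read 'c'  n10⇒n11  ** P2@[12:15]
[16] read 'b'  n11⇒n1 (via fail)
[17] read 'b'  n1⇒n17  ** P6@[16:17]
[18] read 'c'  n17⇒n18
[19] read 'c'  n18⇒n19  ** P5@[16:19]
[20] read 'c'  n19⇒n14 (via fail)
[21] read 'c'  n14⇒n15
[22] read 'a'  n15⇒n16  ** P4@[17:22]
[23] read 'b'  n16⇒n1 (via fail)
[24] read 'b'  n1⇒n17  ** P6@[23:24]
[25] read 'c'  n17⇒n18
[26] read 'c'  n18⇒n19  ** P5@[23:26]
[27] read 'a'  n19⇒n8 (via fail)
[28] read 'b'  n8⇒n1 (via fail)
[29] read 'c'  n1⇒n5
[30] read 'b'  n5⇒n6
[31] read 'b'  n6⇒n17 (via fail)  ** P6@[30:31]
[32] read 'c'  n17⇒n18
[33] read 'c'  n18⇒n19  ** P5@[30:33]
[34] read 'c'  n19⇒n14 (via fail)
[35] read 'b'  n14⇒n1 (via fail)
[36] read 'b'  n1⇒n17  ** P6@[35:36]
[37] read 'a'  n17⇒n2 (via fail)
[38] read 'b'  n2⇒n1 (via fail)
[39] read 'c'  n1⇒n5
[40] read 'b'  n5⇒n6
[41] read 'a'  n6⇒n7  ** P1@[38:41]
[42] read 'c'  n7⇒n12  ** P3@[38:42],P7@[40:42]
[43] read 'a'  n12⇒n10 (via fail)
[44] read 'c'  n10⇒n11  ** P2@[41:44]
[45] read 'a'  n11⇒n10 (via fail)
[46] read 'b'  n10⇒n1 (via fail)
[47] read 'b'  n1⇒n17  ** P6@[46:47]
[48] read 'a'  n17⇒n2 (via fail)
[49] read 'c'  n2⇒n3  ** P7@[47:49]
[50] read 'b'  n3⇒n4  ** P0@[47:50]
[51] read 'b'  n4⇒n17 (via fail)  ** P6@[50:51]
[52] read 'c'  n17⇒n18
[53] read 'c'  n18⇒n19  ** P5@[50:53]
[54] read 'b'  n19⇒n1 (via fail)
[55] read 'c'  n1⇒n5
[56] read 'c'  n5⇒n13
[57] read 'c'  n13⇒n14
[58] read 'c'  n14⇒n15
[59] read 'a'  n15⇒n16  ** P4@[54:59]
[60] read 'b'  n16⇒n1 (via fail)
[61] read 'b'  n1⇒n17  ** P6@[60:61]
[62] read 'c'  n17⇒n18
[63] read 'c'  n18⇒n19  ** P5@[60:63]
[64] read 'b'  n19⇒n1 (via fail)
[65] read 'b'  n1⇒n17  ** P6@[64:65]
[66] read 'b'  n17⇒n17 (via fail)  ** P6@[65:66]
[67] read 'a'  n17⇒n2 (via fail)
[68] read 'c'  n2⇒n3  ** P7@[66:68]
[69] read 'b'  n3⇒n4  ** P0@[66:69]
[70] read 'a'  n4⇒n2 (via fail)
[71] read 'b'  n2⇒n1 (via fail)
[72] read 'c'  n1⇒n5
[73] read 'a'  n5⇒n8 (via fail)
[74] read 'a'  n8⇒n8 (via fail)

Matches: [[4,7],[5,0],[9,6],[11,5],[15,2],[17,6],[19,5],[22,4],[24,6],[26,5],[31,6],[33,5],[36,6],[41,1],[42,3],[42,7],[44,2],[47,6],[49,7],[50,0],[51,6],[53,5],[59,4],[61,6],[63,5],[65,6],[66,6],[68,7],[69,0]]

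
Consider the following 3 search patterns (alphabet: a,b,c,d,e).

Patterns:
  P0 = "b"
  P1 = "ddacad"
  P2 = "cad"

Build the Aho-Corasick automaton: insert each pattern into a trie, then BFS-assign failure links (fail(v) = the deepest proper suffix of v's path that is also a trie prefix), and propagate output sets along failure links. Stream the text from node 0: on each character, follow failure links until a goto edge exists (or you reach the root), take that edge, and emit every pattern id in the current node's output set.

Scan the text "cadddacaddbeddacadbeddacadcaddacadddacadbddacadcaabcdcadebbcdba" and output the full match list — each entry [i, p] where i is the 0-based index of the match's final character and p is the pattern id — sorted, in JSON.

Construct AC machine:
Trie (insert patterns):
  0='ε' goto b→1 c→8 d→2
  1='b' goto ·  ←P0
  2='d' goto d→3
  3='dd' goto a→4
  4='dda' goto c→5
  5='ddac' goto a→6
  6='ddaca' goto d→7
  7='ddacad' goto ·  ←P1
  8='c' goto a→9
  9='ca' goto d→10
  10='cad' goto ·  ←P2

BFS fail/out derivation:
  fail(1) 'b': from fail(0)=0 chase 'b': 0 ⇒ 0;  out={0}∪out(0)={0}
  fail(2) 'd': from fail(0)=0 chase 'd': 0 ⇒ 0;  out=∅∪out(0)=∅
  fail(8) 'c': from fail(0)=0 chase 'c': 0 ⇒ 0;  out=∅∪out(0)=∅
  fail(3) 'dd': from fail(2)=0 chase 'd': 0 ⇒ 2;  out=∅∪out(2)=∅
  fail(9) 'ca': from fail(8)=0 chase 'a': 0 ⇒ 0;  out=∅∪out(0)=∅
  fail(4) 'dda': from fail(3)=2 chase 'a': 2→0 ⇒ 0;  out=∅∪out(0)=∅
  fail(10) 'cad': from fail(9)=0 chase 'd': 0 ⇒ 2;  out={2}∪out(2)={2}
  fail(5) 'ddac': from fail(4)=0 chase 'c': 0 ⇒ 8;  out=∅∪out(8)=∅
  fail(6) 'ddaca': from fail(5)=8 chase 'a': 8 ⇒ 9;  out=∅∪out(9)=∅
  fail(7) 'ddacad': from fail(6)=9 chase 'd': 9 ⇒ 10;  out={1}∪out(10)={1,2}

Scan:
i=0 'c': node 0→8
i=1 'a': node 8→9
i=2 'd': node 9→10  ** P2@[0:2]
i=3 'd': node 10→3 ·f
i=4 'd': node 3→3 ·f
i=5 'a': node 3→4
i=6 'c': node 4→5
i=7 'a': node 5→6
i=8 'd': node 6→7  ** P1@[3:8],P2@[6:8]
i=9 'd': node 7→3 ·f
i=10 'b': node 3→1 ·f  ** P0@[10:10]
i=11 'e': node 1→0 ·f
i=12 'd': node 0→2
i=13 'd': node 2→3
i=14 'a': node 3→4
i=15 'c': node 4→5
i=16 'a': node 5→6
i=17 'd': node 6→7  ** P1@[12:17],P2@[15:17]
i=18 'b': node 7→1 ·f  ** P0@[18:18]
i=19 'e': node 1→0 ·f
i=20 'd': node 0→2
i=21 'd': node 2→3
i=22 'a': node 3→4
i=23 'c': node 4→5
i=24 'a': node 5→6
i=25 'd': node 6→7  ** P1@[20:25],P2@[23:25]
i=26 'c': node 7→8 ·f
i=27 'a': node 8→9
i=28 'd': node 9→10  ** P2@[26:28]
i=29 'd': node 10→3 ·f
i=30 'a': node 3→4
i=31 'c': node 4→5
i=32 'a': node 5→6
i=33 'd': node 6→7  ** P1@[28:33],P2@[31:33]
i=34 'd': node 7→3 ·f
i=35 'd': node 3→3 ·f
i=36 'a': node 3→4
i=37 'c': node 4→5
i=38 'a': node 5→6
i=39 'd': node 6→7  ** P1@[34:39],P2@[37:39]
i=40 'b': node 7→1 ·f  ** P0@[40:40]
i=41 'd': node 1→2 ·f
i=42 'd': node 2→3
i=43 'a': node 3→4
i=44 'c': node 4→5
i=45 'a': node 5→6
i=46 'd': node 6→7  ** P1@[41:46],P2@[44:46]
i=47 'c': node 7→8 ·f
i=48 'a': node 8→9
i=49 'a': node 9→0 ·f
i=50 'b': node 0→1  ** P0@[50:50]
i=51 'c': node 1→8 ·f
i=52 'd': node 8→2 ·f
i=53 'c': node 2→8 ·f
i=54 'a': node 8→9
i=55 'd': node 9→10  ** P2@[53:55]
i=56 'e': node 10→0 ·f
i=57 'b': node 0→1  ** P0@[57:57]
i=58 'b': node 1→1 ·f  ** P0@[58:58]
i=59 'c': node 1→8 ·f
i=60 'd': node 8→2 ·f
i=61 'b': node 2→1 ·f  ** P0@[61:61]
i=62 'a': node 1→0 ·f

Result: [[2,2],[8,1],[8,2],[10,0],[17,1],[17,2],[18,0],[25,1],[25,2],[28,2],[33,1],[33,2],[39,1],[39,2],[40,0],[46,1],[46,2],[50,0],[55,2],[57,0],[58,0],[61,0]]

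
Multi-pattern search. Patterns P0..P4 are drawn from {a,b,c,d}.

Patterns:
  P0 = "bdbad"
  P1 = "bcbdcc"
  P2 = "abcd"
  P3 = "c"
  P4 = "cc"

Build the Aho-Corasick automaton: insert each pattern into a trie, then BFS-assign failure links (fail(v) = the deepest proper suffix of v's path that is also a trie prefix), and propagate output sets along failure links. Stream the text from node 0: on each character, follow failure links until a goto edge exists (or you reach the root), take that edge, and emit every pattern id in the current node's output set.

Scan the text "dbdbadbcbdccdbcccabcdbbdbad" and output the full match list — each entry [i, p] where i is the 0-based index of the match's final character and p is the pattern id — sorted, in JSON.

Build automaton:
Trie nodes:
  n0 'ε': a→11 b→1 c→15
  n1 'b': c→6 d→2
  n2 'bd': b→3
  n3 'bdb': a→4
  n4 'bdba': d→5
  n5 'bdbad': ·  ←P0
  n6 'bc': b→7
  n7 'bcb': d→8
  n8 'bcbd': c→9
  n9 'bcbdc': c→10
  n10 'bcbdcc': ·  ←P1
  n11 'a': b→12
  n12 'ab': c→13
  n13 'abc': d→14
  n14 'abcd': ·  ←P2
  n15 'c': c→16  ←P3
  n16 'cc': ·  ←P4

Failure links (BFS by depth):
  n1('b'): parent n0 fail=0; on 'b' 0 → fail=0;  out ∅∪∅=∅
  n11('a'): parent n0 fail=0; on 'a' 0 → fail=0;  out ∅∪∅=∅
  n15('c'): parent n0 fail=0; on 'c' 0 → fail=0;  out {3}∪∅={3}
  n2('bd'): parent n1 fail=0; on 'd' 0 → fail=0;  out ∅∪∅=∅
  n6('bc'): parent n1 fail=0; on 'c' 0 → fail=15;  out ∅∪{3}={3}
  n12('ab'): parent n11 fail=0; on 'b' 0 → fail=1;  out ∅∪∅=∅
  n16('cc'): parent n15 fail=0; on 'c' 0 → fail=15;  out {4}∪{3}={3,4}
  n3('bdb'): parent n2 fail=0; on 'b' 0 → fail=1;  out ∅∪∅=∅
  n7('bcb'): parent n6 fail=15; on 'b' 15→0 → fail=1;  out ∅∪∅=∅
  n13('abc'): parent n12 fail=1; on 'c' 1 → fail=6;  out ∅∪{3}={3}
  n4('bdba'): parent n3 fail=1; on 'a' 1→0 → fail=11;  out ∅∪∅=∅
  n8('bcbd'): parent n7 fail=1; on 'd' 1 → fail=2;  out ∅∪∅=∅
  n14('abcd'): parent n13 fail=6; on 'd' 6→15→0 → fail=0;  out {2}∪∅={2}
  n5('bdbad'): parent n4 fail=11; on 'd' 11→0 → fail=0;  out {0}∪∅={0}
  n9('bcbdc'): parent n8 fail=2; on 'c' 2→0 → fail=15;  out ∅∪{3}={3}
  n10('bcbdcc'): parent n9 fail=15; on 'c' 15 → fail=16;  out {1}∪{3,4}={1,3,4}

Scan:
[0] read 'd'  n0⇒n0
[1] read 'b'  n0⇒n1
[2] read 'd'  n1⇒n2
[3] read 'b'  n2⇒n3
[4] read 'a'  n3⇒n4
[5] read 'd'  n4⇒n5  emit P0@[1:5]
[6] read 'b'  n5⇒n1 ·f
[7] read 'c'  n1⇒n6  emit P3@[7:7]
[8] read 'b'  n6⇒n7
[9] read 'd'  n7⇒n8
[10] read 'c'  n8⇒n9  emit P3@[10:10]
[11] read 'c'  n9⇒n10  emit P1@[6:11],P3@[11:11],P4@[10:11]
[12] read 'd'  n10⇒n0 ·f
[13] read 'b'  n0⇒n1
[14] read 'c'  n1⇒n6  emit P3@[14:14]
[15] read 'c'  n6⇒n16 ·f  emit P3@[15:15],P4@[14:15]
[16] read 'c'  n16⇒n16 ·f  emit P3@[16:16],P4@[15:16]
[17] read 'a'  n16⇒n11 ·f
[18] read 'b'  n11⇒n12
[19] read 'c'  n12⇒n13  emit P3@[19:19]
[20] read 'd'  n13⇒n14  emit P2@[17:20]
[21] read 'b'  n14⇒n1 ·f
[22] read 'b'  n1⇒n1 ·f
[23] read 'd'  n1⇒n2
[24] read 'b'  n2⇒n3
[25] read 'a'  n3⇒n4
[26] read 'd'  n4⇒n5  emit P0@[22:26]

All matches (sorted): [[5,0],[7,3],[10,3],[11,1],[11,3],[11,4],[14,3],[15,3],[15,4],[16,3],[16,4],[19,3],[20,2],[26,0]]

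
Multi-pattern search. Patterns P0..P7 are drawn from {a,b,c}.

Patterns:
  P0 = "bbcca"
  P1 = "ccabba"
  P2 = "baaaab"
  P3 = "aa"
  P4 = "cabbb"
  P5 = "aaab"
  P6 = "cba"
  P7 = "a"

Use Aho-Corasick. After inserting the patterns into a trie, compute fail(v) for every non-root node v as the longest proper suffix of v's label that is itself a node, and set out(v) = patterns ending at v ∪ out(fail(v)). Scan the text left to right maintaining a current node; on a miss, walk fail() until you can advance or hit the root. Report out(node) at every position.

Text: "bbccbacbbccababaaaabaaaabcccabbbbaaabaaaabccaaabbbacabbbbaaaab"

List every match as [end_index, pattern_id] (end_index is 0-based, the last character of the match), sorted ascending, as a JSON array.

Build:
Trie nodes:
  0='ε' goto a→17 b→1 c→6
  1='b' goto a→12 b→2
  2='bb' goto c→3
  3='bbc' goto c→4
  4='bbcc' goto a→5
  5='bbcca' goto ·  [P0 ends]
  6='c' goto a→19 b→25 c→7
  7='cc' goto a→8
  8='cca' goto b→9
  9='ccab' goto b→10
  10='ccabb' goto a→11
  11='ccabba' goto ·  [P1 ends]
  12='ba' goto a→13
  13='baa' goto a→14
  14='baaa' goto a→15
  15='baaaa' goto b→16
  16='baaaab' goto ·  [P2 ends]
  17='a' goto a→18  [P7 ends]
  18='aa' goto a→23  [P3 ends]
  19='ca' goto b→20
  20='cab' goto b→21
  21='cabb' goto b→22
  22='cabbb' goto ·  [P4 ends]
  23='aaa' goto b→24
  24='aaab' goto ·  [P5 ends]
  25='cb' goto a→26
  26='cba' goto ·  [P6 ends]

BFS fail/out derivation:
  n1('b'): parent n0 fail=0; on 'b' 0 → fail=0;  out ∅∪∅=∅
  n6('c'): parent n0 fail=0; on 'c' 0 → fail=0;  out ∅∪∅=∅
  n17('a'): parent n0 fail=0; on 'a' 0 → fail=0;  out {7}∪∅={7}
  n2('bb'): parent n1 fail=0; on 'b' 0 → fail=1;  out ∅∪∅=∅
  n7('cc'): parent n6 fail=0; on 'c' 0 → fail=6;  out ∅∪∅=∅
  n12('ba'): parent n1 fail=0; on 'a' 0 → fail=17;  out ∅∪{7}={7}
  n18('aa'): parent n17 fail=0; on 'a' 0 → fail=17;  out {3}∪{7}={3,7}
  n19('ca'): parent n6 fail=0; on 'a' 0 → fail=17;  out ∅∪{7}={7}
  n25('cb'): parent n6 fail=0; on 'b' 0 → fail=1;  out ∅∪∅=∅
  n3('bbc'): parent n2 fail=1; on 'c' 1→0 → fail=6;  out ∅∪∅=∅
  n8('cca'): parent n7 fail=6; on 'a' 6 → fail=19;  out ∅∪{7}={7}
  n13('baa'): parent n12 fail=17; on 'a' 17 → fail=18;  out ∅∪{3,7}={3,7}
  n20('cab'): parent n19 fail=17; on 'b' 17→0 → fail=1;  out ∅∪∅=∅
  n23('aaa'): parent n18 fail=17; on 'a' 17 → fail=18;  out ∅∪{3,7}={3,7}
  n26('cba'): parent n25 fail=1; on 'a' 1 → fail=12;  out {6}∪{7}={6,7}
  n4('bbcc'): parent n3 fail=6; on 'c' 6 → fail=7;  out ∅∪∅=∅
  n9('ccab'): parent n8 fail=19; on 'b' 19 → fail=20;  out ∅∪∅=∅
  n14('baaa'): parent n13 fail=18; on 'a' 18 → fail=23;  out ∅∪{3,7}={3,7}
  n21('cabb'): parent n20 fail=1; on 'b' 1 → fail=2;  out ∅∪∅=∅
  n24('aaab'): parent n23 fail=18; on 'b' 18→17→0 → fail=1;  out {5}∪∅={5}
  n5('bbcca'): parent n4 fail=7; on 'a' 7 → fail=8;  out {0}∪{7}={0,7}
  n10('ccabb'): parent n9 fail=20; on 'b' 20 → fail=21;  out ∅∪∅=∅
  n15('baaaa'): parent n14 fail=23; on 'a' 23→18 → fail=23;  out ∅∪{3,7}={3,7}
  n22('cabbb'): parent n21 fail=2; on 'b' 2→1 → fail=2;  out {4}∪∅={4}
  n11('ccabba'): parent n10 fail=21; on 'a' 21→2→1 → fail=12;  out {1}∪{7}={1,7}
  n16('baaaab'): parent n15 fail=23; on 'b' 23 → fail=24;  out {2}∪{5}={2,5}

Text stream:
i=0 'b': node 0→1
i=1 'b': node 1→2
i=2 'c': node 2→3
i=3 'c': node 3→4
i=4 'b': node 4→25 ·f
i=5 'a': node 25→26  ** P6@[3:5],P7@[5:5]
i=6 'c': node 26→6 ·f
i=7 'b': node 6→25
i=8 'b': node 25→2 ·f
i=9 'c': node 2→3
i=10 'c': node 3→4
i=11 'a': node 4→5  ** P0@[7:11],P7@[11:11]
i=12 'b': node 5→9 ·f
i=13 'a': node 9→12 ·f  ** P7@[13:13]
i=14 'b': node 12→1 ·f
i=15 'a': node 1→12  ** P7@[15:15]
i=16 'a': node 12→13  ** P3@[15:16],P7@[16:16]
i=17 'a': node 13→14  ** P3@[16:17],P7@[17:17]
i=18 'a': node 14→15  ** P3@[17:18],P7@[18:18]
i=19 'b': node 15→16  ** P2@[14:19],P5@[16:19]
i=20 'a': node 16→12 ·f  ** P7@[20:20]
i=21 'a': node 12→13  ** P3@[20:21],P7@[21:21]
i=22 'a': node 13→14  ** P3@[21:22],P7@[22:22]
i=23 'a': node 14→15  ** P3@[22:23],P7@[23:23]
i=24 'b': node 15→16  ** P2@[19:24],P5@[21:24]
i=25 'c': node 16→6 ·f
i=26 'c': node 6→7
i=27 'c': node 7→7 ·f
i=28 'a': node 7→8  ** P7@[28:28]
i=29 'b': node 8→9
i=30 'b': node 9→10
i=31 'b': node 10→22 ·f  ** P4@[27:31]
i=32 'b': node 22→2 ·f
i=33 'a': node 2→12 ·f  ** P7@[33:33]
i=34 'a': node 12→13  ** P3@[33:34],P7@[34:34]
i=35 'a': node 13→14  ** P3@[34:35],P7@[35:35]
i=36 'b': node 14→24 ·f  ** P5@[33:36]
i=37 'a': node 24→12 ·f  ** P7@[37:37]
i=38 'a': node 12→13  ** P3@[37:38],P7@[38:38]
i=39 'a': node 13→14  ** P3@[38:39],P7@[39:39]
i=40 'a': node 14→15  ** P3@[39:40],P7@[40:40]
i=41 'b': node 15→16  ** P2@[36:41],P5@[38:41]
i=42 'c': node 16→6 ·f
i=43 'c': node 6→7
i=44 'a': node 7→8  ** P7@[44:44]
i=45 'a': node 8→18 ·f  ** P3@[44:45],P7@[45:45]
i=46 'a': node 18→23  ** P3@[45:46],P7@[46:46]
i=47 'b': node 23→24  ** P5@[44:47]
i=48 'b': node 24→2 ·f
i=49 'b': node 2→2 ·f
i=50 'a': node 2→12 ·f  ** P7@[50:50]
i=51 'c': node 12→6 ·f
i=52 'a': node 6→19  ** P7@[52:52]
i=53 'b': node 19→20
i=54 'b': node 20→21
i=55 'b': node 21→22  ** P4@[51:55]
i=56 'b': node 22→2 ·f
i=57 'a': node 2→12 ·f  ** P7@[57:57]
i=58 'a': node 12→13  ** P3@[57:58],P7@[58:58]
i=59 'a': node 13→14  ** P3@[58:59],P7@[59:59]
i=60 'a': node 14→15  ** P3@[59:60],P7@[60:60]
i=61 'b': node 15→16  ** P2@[56:61],P5@[58:61]

Matches: [[5,6],[5,7],[11,0],[11,7],[13,7],[15,7],[16,3],[16,7],[17,3],[17,7],[18,3],[18,7],[19,2],[19,5],[20,7],[21,3],[21,7],[22,3],[22,7],[23,3],[23,7],[24,2],[24,5],[28,7],[31,4],[33,7],[34,3],[34,7],[35,3],[35,7],[36,5],[37,7],[38,3],[38,7],[39,3],[39,7],[40,3],[40,7],[41,2],[41,5],[44,7],[45,3],[45,7],[46,3],[46,7],[47,5],[50,7],[52,7],[55,4],[57,7],[58,3],[58,7],[59,3],[59,7],[60,3],[60,7],[61,2],[61,5]]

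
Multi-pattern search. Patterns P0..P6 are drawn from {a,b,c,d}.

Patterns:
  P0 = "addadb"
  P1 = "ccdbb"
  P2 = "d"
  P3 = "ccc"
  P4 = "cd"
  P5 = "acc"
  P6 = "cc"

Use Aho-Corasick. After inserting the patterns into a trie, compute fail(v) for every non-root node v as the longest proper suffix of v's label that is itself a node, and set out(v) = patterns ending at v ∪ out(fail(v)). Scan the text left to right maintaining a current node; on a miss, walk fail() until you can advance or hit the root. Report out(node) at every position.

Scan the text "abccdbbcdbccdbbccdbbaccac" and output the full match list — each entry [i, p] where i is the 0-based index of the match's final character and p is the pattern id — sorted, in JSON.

Build:
Trie (insert patterns):
  0='ε' goto a→1 c→7 d→12
  1='a' goto c→15 d→2
  2='ad' goto d→3
  3='add' goto a→4
  4='adda' goto d→5
  5='addad' goto b→6
  6='addadb' goto ·  [P0 ends]
  7='c' goto c→8 d→14
  8='cc' goto c→13 d→9  [P6 ends]
  9='ccd' goto b→10
  10='ccdb' goto b→11
  11='ccdbb' goto ·  [P1 ends]
  12='d' goto ·  [P2 ends]
  13='ccc' goto ·  [P3 ends]
  14='cd' goto ·  [P4 ends]
  15='ac' goto c→16
  16='acc' goto ·  [P5 ends]

Failure links (BFS by depth):
  n1('a'): parent n0 fail=0; on 'a' 0 → fail=0;  out ∅∪∅=∅
  n7('c'): parent n0 fail=0; on 'c' 0 → fail=0;  out ∅∪∅=∅
  n12('d'): parent n0 fail=0; on 'd' 0 → fail=0;  out {2}∪∅={2}
  n2('ad'): parent n1 fail=0; on 'd' 0 → fail=12;  out ∅∪{2}={2}
  n8('cc'): parent n7 fail=0; on 'c' 0 → fail=7;  out {6}∪∅={6}
  n14('cd'): parent n7 fail=0; on 'd' 0 → fail=12;  out {4}∪{2}={2,4}
  n15('ac'): parent n1 fail=0; on 'c' 0 → fail=7;  out ∅∪∅=∅
  n3('add'): parent n2 fail=12; on 'd' 12→0 → fail=12;  out ∅∪{2}={2}
  n9('ccd'): parent n8 fail=7; on 'd' 7 → fail=14;  out ∅∪{2,4}={2,4}
  n13('ccc'): parent n8 fail=7; on 'c' 7 → fail=8;  out {3}∪{6}={3,6}
  n16('acc'): parent n15 fail=7; on 'c' 7 → fail=8;  out {5}∪{6}={5,6}
  n4('adda'): parent n3 fail=12; on 'a' 12→0 → fail=1;  out ∅∪∅=∅
  n10('ccdb'): parent n9 fail=14; on 'b' 14→12→0 → fail=0;  out ∅∪∅=∅
  n5('addad'): parent n4 fail=1; on 'd' 1 → fail=2;  out ∅∪{2}={2}
  n11('ccdbb'): parent n10 fail=0; on 'b' 0 → fail=0;  out {1}∪∅={1}
  n6('addadb'): parent n5 fail=2; on 'b' 2→12→0 → fail=0;  out {0}∪∅={0}

Text stream:
[0] read 'a'  n0⇒n1
[1] read 'b'  n1⇒n0 ·f
[2] read 'c'  n0⇒n7
[3] read 'c'  n7⇒n8  → match P6@[2:3]
[4] read 'd'  n8⇒n9  → match P2@[4:4],P4@[3:4]
[5] read 'b'  n9⇒n10
[6] read 'b'  n10⇒n11  → match P1@[2:6]
[7] read 'c'  n11⇒n7 ·f
[8] read 'd'  n7⇒n14  → match P2@[8:8],P4@[7:8]
[9] read 'b'  n14⇒n0 ·f
[10] read 'c'  n0⇒n7
[11] read 'c'  n7⇒n8  → match P6@[10:11]
[12] read 'd'  n8⇒n9  → match P2@[12:12],P4@[11:12]
[13] read 'b'  n9⇒n10
[14] read 'b'  n10⇒n11  → match P1@[10:14]
[15] read 'c'  n11⇒n7 ·f
[16] read 'c'  n7⇒n8  → match P6@[15:16]
[17] read 'd'  n8⇒n9  → match P2@[17:17],P4@[16:17]
[18] read 'b'  n9⇒n10
[19] read 'b'  n10⇒n11  → match P1@[15:19]
[20] read 'a'  n11⇒n1 ·f
[21] read 'c'  n1⇒n15
[22] read 'c'  n15⇒n16  → match P5@[20:22],P6@[21:22]
[23] read 'a'  n16⇒n1 ·f
[24] read 'c'  n1⇒n15

Matches: [[3,6],[4,2],[4,4],[6,1],[8,2],[8,4],[11,6],[12,2],[12,4],[14,1],[16,6],[17,2],[17,4],[19,1],[22,5],[22,6]]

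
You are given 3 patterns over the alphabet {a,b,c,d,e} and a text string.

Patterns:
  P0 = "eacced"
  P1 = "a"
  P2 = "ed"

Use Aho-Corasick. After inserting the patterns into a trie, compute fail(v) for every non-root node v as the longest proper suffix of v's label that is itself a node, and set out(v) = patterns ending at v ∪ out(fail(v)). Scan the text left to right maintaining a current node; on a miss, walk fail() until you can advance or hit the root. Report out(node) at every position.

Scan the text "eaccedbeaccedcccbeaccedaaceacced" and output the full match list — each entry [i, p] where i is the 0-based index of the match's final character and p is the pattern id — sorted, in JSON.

Build:
Trie nodes:
  n0 'ε': a→7 e→1
  n1 'e': a→2 d→8
  n2 'ea': c→3
  n3 'eac': c→4
  n4 'eacc': e→5
  n5 'eacce': d→6
  n6 'eacced': ·  [P0 ends]
  n7 'a': ·  [P1 ends]
  n8 'ed': ·  [P2 ends]

Failure links (BFS by depth):
  n1('e'): parent n0 fail=0; on 'e' 0 → fail=0;  out ∅∪∅=∅
  n7('a'): parent n0 fail=0; on 'a' 0 → fail=0;  out {1}∪∅={1}
  n2('ea'): parent n1 fail=0; on 'a' 0 → fail=7;  out ∅∪{1}={1}
  n8('ed'): parent n1 fail=0; on 'd' 0 → fail=0;  out {2}∪∅={2}
  n3('eac'): parent n2 fail=7; on 'c' 7→0 → fail=0;  out ∅∪∅=∅
  n4('eacc'): parent n3 fail=0; on 'c' 0 → fail=0;  out ∅∪∅=∅
  n5('eacce'): parent n4 fail=0; on 'e' 0 → fail=1;  out ∅∪∅=∅
  n6('eacced'): parent n5 fail=1; on 'd' 1 → fail=8;  out {0}∪{2}={0,2}

Scan:
[0] read 'e'  n0⇒n1
[1] read 'a'  n1⇒n2  emit P1@[1:1]
[2] read 'c'  n2⇒n3
[3] read 'c'  n3⇒n4
[4] read 'e'  n4⇒n5
[5] read 'd'  n5⇒n6  emit P0@[0:5],P2@[4:5]
[6] read 'b'  n6⇒n0 (fail-walked)
[7] read 'e'  n0⇒n1
[8] read 'a'  n1⇒n2  emit P1@[8:8]
[9] read 'c'  n2⇒n3
[10] read 'c'  n3⇒n4
[11] read 'e'  n4⇒n5
[12] read 'd'  n5⇒n6  emit P0@[7:12],P2@[11:12]
[13] read 'c'  n6⇒n0 (fail-walked)
[14] read 'c'  n0⇒n0
[15] read 'c'  n0⇒n0
[16] read 'b'  n0⇒n0
[17] read 'e'  n0⇒n1
[18] read 'a'  n1⇒n2  emit P1@[18:18]
[19] read 'c'  n2⇒n3
[20] read 'c'  n3⇒n4
[21] read 'e'  n4⇒n5
[22] read 'd'  n5⇒n6  emit P0@[17:22],P2@[21:22]
[23] read 'a'  n6⇒n7 (fail-walked)  emit P1@[23:23]
[24] read 'a'  n7⇒n7 (fail-walked)  emit P1@[24:24]
[25] read 'c'  n7⇒n0 (fail-walked)
[26] read 'e'  n0⇒n1
[27] read 'a'  n1⇒n2  emit P1@[27:27]
[28] read 'c'  n2⇒n3
[29] read 'c'  n3⇒n4
[30] read 'e'  n4⇒n5
[31] read 'd'  n5⇒n6  emit P0@[26:31],P2@[30:31]

Matches: [[1,1],[5,0],[5,2],[8,1],[12,0],[12,2],[18,1],[22,0],[22,2],[23,1],[24,1],[27,1],[31,0],[31,2]]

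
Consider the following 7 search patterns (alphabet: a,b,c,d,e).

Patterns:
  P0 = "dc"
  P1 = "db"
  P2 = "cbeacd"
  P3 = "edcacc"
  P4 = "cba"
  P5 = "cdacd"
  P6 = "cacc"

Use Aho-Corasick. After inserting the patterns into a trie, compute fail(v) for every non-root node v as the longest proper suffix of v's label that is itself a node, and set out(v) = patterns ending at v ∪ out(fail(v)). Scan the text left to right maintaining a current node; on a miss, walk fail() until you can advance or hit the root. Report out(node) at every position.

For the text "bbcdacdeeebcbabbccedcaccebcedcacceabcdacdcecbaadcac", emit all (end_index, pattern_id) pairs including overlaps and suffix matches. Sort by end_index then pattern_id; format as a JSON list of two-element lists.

Build automaton:
Trie nodes:
  0='ε' goto c→4 d→1 e→10
  1='d' goto b→3 c→2
  2='dc' goto ·  [P0 ends]
  3='db' goto ·  [P1 ends]
  4='c' goto a→21 b→5 d→17
  5='cb' goto a→16 e→6
  6='cbe' goto a→7
  7='cbea' goto c→8
  8='cbeac' goto d→9
  9='cbeacd' goto ·  [P2 ends]
  10='e' goto d→11
  11='ed' goto c→12
  12='edc' goto a→13
  13='edca' goto c→14
  14='edcac' goto c→15
  15='edcacc' goto ·  [P3 ends]
  16='cba' goto ·  [P4 ends]
  17='cd' goto a→18
  18='cda' goto c→19
  19='cdac' goto d→20
  20='cdacd' goto ·  [P5 ends]
  21='ca' goto c→22
  22='cac' goto c→23
  23='cacc' goto ·  [P6 ends]

BFS fail/out derivation:
  n1('d'): parent n0 fail=0; on 'd' 0 → fail=0;  out ∅∪∅=∅
  n4('c'): parent n0 fail=0; on 'c' 0 → fail=0;  out ∅∪∅=∅
  n10('e'): parent n0 fail=0; on 'e' 0 → fail=0;  out ∅∪∅=∅
  n2('dc'): parent n1 fail=0; on 'c' 0 → fail=4;  out {0}∪∅={0}
  n3('db'): parent n1 fail=0; on 'b' 0 → fail=0;  out {1}∪∅={1}
  n5('cb'): parent n4 fail=0; on 'b' 0 → fail=0;  out ∅∪∅=∅
  n11('ed'): parent n10 fail=0; on 'd' 0 → fail=1;  out ∅∪∅=∅
  n17('cd'): parent n4 fail=0; on 'd' 0 → fail=1;  out ∅∪∅=∅
  n21('ca'): parent n4 fail=0; on 'a' 0 → fail=0;  out ∅∪∅=∅
  n6('cbe'): parent n5 fail=0; on 'e' 0 → fail=10;  out ∅∪∅=∅
  n12('edc'): parent n11 fail=1; on 'c' 1 → fail=2;  out ∅∪{0}={0}
  n16('cba'): parent n5 fail=0; on 'a' 0 → fail=0;  out {4}∪∅={4}
  n18('cda'): parent n17 fail=1; on 'a' 1→0 → fail=0;  out ∅∪∅=∅
  n22('cac'): parent n21 fail=0; on 'c' 0 → fail=4;  out ∅∪∅=∅
  n7('cbea'): parent n6 fail=10; on 'a' 10→0 → fail=0;  out ∅∪∅=∅
  n13('edca'): parent n12 fail=2; on 'a' 2→4 → fail=21;  out ∅∪∅=∅
  n19('cdac'): parent n18 fail=0; on 'c' 0 → fail=4;  out ∅∪∅=∅
  n23('cacc'): parent n22 fail=4; on 'c' 4→0 → fail=4;  out {6}∪∅={6}
  n8('cbeac'): parent n7 fail=0; on 'c' 0 → fail=4;  out ∅∪∅=∅
  n14('edcac'): parent n13 fail=21; on 'c' 21 → fail=22;  out ∅∪∅=∅
  n20('cdacd'): parent n19 fail=4; on 'd' 4 → fail=17;  out {5}∪∅={5}
  n9('cbeacd'): parent n8 fail=4; on 'd' 4 → fail=17;  out {2}∪∅={2}
  n15('edcacc'): parent n14 fail=22; on 'c' 22 → fail=23;  out {3}∪{6}={3,6}

Run:
i=0 'b': node 0→0
i=1 'b': node 0→0
i=2 'c': node 0→4
i=3 'd': node 4→17
i=4 'a': node 17→18
i=5 'c': node 18→19
i=6 'd': node 19→20  → match P5@[2:6]
i=7 'e': node 20→10 (fail-walked)
i=8 'e': node 10→10 (fail-walked)
i=9 'e': node 10→10 (fail-walked)
i=10 'b': node 10→0 (fail-walked)
i=11 'c': node 0→4
i=12 'b': node 4→5
i=13 'a': node 5→16  → match P4@[11:13]
i=14 'b': node 16→0 (fail-walked)
i=15 'b': node 0→0
i=16 'c': node 0→4
i=17 'c': node 4→4 (fail-walked)
i=18 'e': node 4→10 (fail-walked)
i=19 'd': node 10→11
i=20 'c': node 11→12  → match P0@[19:20]
i=21 'a': node 12→13
i=22 'c': node 13→14
i=23 'c': node 14→15  → match P3@[18:23],P6@[20:23]
i=24 'e': node 15→10 (fail-walked)
i=25 'b': node 10→0 (fail-walked)
i=26 'c': node 0→4
i=27 'e': node 4→10 (fail-walked)
i=28 'd': node 10→11
i=29 'c': node 11→12  → match P0@[28:29]
i=30 'a': node 12→13
i=31 'c': node 13→14
i=32 'c': node 14→15  → match P3@[27:32],P6@[29:32]
i=33 'e': node 15→10 (fail-walked)
i=34 'a': node 10→0 (fail-walked)
i=35 'b': node 0→0
i=36 'c': node 0→4
i=37 'd': node 4→17
i=38 'a': node 17→18
i=39 'c': node 18→19
i=40 'd': node 19→20  → match P5@[36:40]
i=41 'c': node 20→2 (fail-walked)  → match P0@[40:41]
i=42 'e': node 2→10 (fail-walked)
i=43 'c': node 10→4 (fail-walked)
i=44 'b': node 4→5
i=45 'a': node 5→16  → match P4@[43:45]
i=46 'a': node 16→0 (fail-walked)
i=47 'd': node 0→1
i=48 'c': node 1→2  → match P0@[47:48]
i=49 'a': node 2→21 (fail-walked)
i=50 'c': node 21→22

All matches (sorted): [[6,5],[13,4],[20,0],[23,3],[23,6],[29,0],[32,3],[32,6],[40,5],[41,0],[45,4],[48,0]]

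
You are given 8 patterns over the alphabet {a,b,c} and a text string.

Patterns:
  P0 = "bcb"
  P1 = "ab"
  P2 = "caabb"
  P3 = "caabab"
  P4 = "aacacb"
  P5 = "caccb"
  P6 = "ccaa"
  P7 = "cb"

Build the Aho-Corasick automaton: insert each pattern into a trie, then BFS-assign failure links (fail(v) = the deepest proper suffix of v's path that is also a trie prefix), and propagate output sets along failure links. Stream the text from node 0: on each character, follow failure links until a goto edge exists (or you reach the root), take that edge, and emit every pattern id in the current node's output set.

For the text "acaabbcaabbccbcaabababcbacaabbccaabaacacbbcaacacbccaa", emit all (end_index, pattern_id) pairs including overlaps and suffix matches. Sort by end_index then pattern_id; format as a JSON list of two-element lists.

Construct AC machine:
Trie (insert patterns):
  0='ε' goto a→4 b→1 c→6
  1='b' goto c→2
  2='bc' goto b→3
  3='bcb' goto ·  [P0 ends]
  4='a' goto a→13 b→5
  5='ab' goto ·  [P1 ends]
  6='c' goto a→7 b→24 c→21
  7='ca' goto a→8 c→18
  8='caa' goto b→9
  9='caab' goto a→11 b→10
  10='caabb' goto ·  [P2 ends]
  11='caaba' goto b→12
  12='caabab' goto ·  [P3 ends]
  13='aa' goto c→14
  14='aac' goto a→15
  15='aaca' goto c→16
  16='aacac' goto b→17
  17='aacacb' goto ·  [P4 ends]
  18='cac' goto c→19
  19='cacc' goto b→20
  20='caccb' goto ·  [P5 ends]
  21='cc' goto a→22
  22='cca' goto a→23
  23='ccaa' goto ·  [P6 ends]
  24='cb' goto ·  [P7 ends]

Failure links (BFS by depth):
  fail(1) 'b': from fail(0)=0 chase 'b': 0 ⇒ 0;  out=∅∪out(0)=∅
  fail(4) 'a': from fail(0)=0 chase 'a': 0 ⇒ 0;  out=∅∪out(0)=∅
  fail(6) 'c': from fail(0)=0 chase 'c': 0 ⇒ 0;  out=∅∪out(0)=∅
  fail(2) 'bc': from fail(1)=0 chase 'c': 0 ⇒ 6;  out=∅∪out(6)=∅
  fail(5) 'ab': from fail(4)=0 chase 'b': 0 ⇒ 1;  out={1}∪out(1)={1}
  fail(7) 'ca': from fail(6)=0 chase 'a': 0 ⇒ 4;  out=∅∪out(4)=∅
  fail(13) 'aa': from fail(4)=0 chase 'a': 0 ⇒ 4;  out=∅∪out(4)=∅
  fail(21) 'cc': from fail(6)=0 chase 'c': 0 ⇒ 6;  out=∅∪out(6)=∅
  fail(24) 'cb': from fail(6)=0 chase 'b': 0 ⇒ 1;  out={7}∪out(1)={7}
  fail(3) 'bcb': from fail(2)=6 chase 'b': 6 ⇒ 24;  out={0}∪out(24)={0,7}
  fail(8) 'caa': from fail(7)=4 chase 'a': 4 ⇒ 13;  out=∅∪out(13)=∅
  fail(14) 'aac': from fail(13)=4 chase 'c': 4→0 ⇒ 6;  out=∅∪out(6)=∅
  fail(18) 'cac': from fail(7)=4 chase 'c': 4→0 ⇒ 6;  out=∅∪out(6)=∅
  fail(22) 'cca': from fail(21)=6 chase 'a': 6 ⇒ 7;  out=∅∪out(7)=∅
  fail(9) 'caab': from fail(8)=13 chase 'b': 13→4 ⇒ 5;  out=∅∪out(5)={1}
  fail(15) 'aaca': from fail(14)=6 chase 'a': 6 ⇒ 7;  out=∅∪out(7)=∅
  fail(19) 'cacc': from fail(18)=6 chase 'c': 6 ⇒ 21;  out=∅∪out(21)=∅
  fail(23) 'ccaa': from fail(22)=7 chase 'a': 7 ⇒ 8;  out={6}∪out(8)={6}
  fail(10) 'caabb': from fail(9)=5 chase 'b': 5→1→0 ⇒ 1;  out={2}∪out(1)={2}
  fail(11) 'caaba': from fail(9)=5 chase 'a': 5→1→0 ⇒ 4;  out=∅∪out(4)=∅
  fail(16) 'aacac': from fail(15)=7 chase 'c': 7 ⇒ 18;  out=∅∪out(18)=∅
  fail(20) 'caccb': from fail(19)=21 chase 'b': 21→6 ⇒ 24;  out={5}∪out(24)={5,7}
  fail(12) 'caabab': from fail(11)=4 chase 'b': 4 ⇒ 5;  out={3}∪out(5)={1,3}
  fail(17) 'aacacb': from fail(16)=18 chase 'b': 18→6 ⇒ 24;  out={4}∪out(24)={4,7}

Run:
pos 0 'a': at 4
pos 1 'c': at 6 (fail-walked)
pos 2 'a': at 7
pos 3 'a': at 8
pos 4 'b': at 9  ** P1@[3:4]
pos 5 'b': at 10  ** P2@[1:5]
pos 6 'c': at 2 (fail-walked)
pos 7 'a': at 7 (fail-walked)
pos 8 'a': at 8
pos 9 'b': at 9  ** P1@[8:9]
pos 10 'b': at 10  ** P2@[6:10]
pos 11 'c': at 2 (fail-walked)
pos 12 'c': at 21 (fail-walked)
pos 13 'b': at 24 (fail-walked)  ** P7@[12:13]
pos 14 'c': at 2 (fail-walked)
pos 15 'a': at 7 (fail-walked)
pos 16 'a': at 8
pos 17 'b': at 9  ** P1@[16:17]
pos 18 'a': at 11
pos 19 'b': at 12  ** P1@[18:19],P3@[14:19]
pos 20 'a': at 4 (fail-walked)
pos 21 'b': at 5  ** P1@[20:21]
pos 22 'c': at 2 (fail-walked)
pos 23 'b': at 3  ** P0@[21:23],P7@[22:23]
pos 24 'a': at 4 (fail-walked)
pos 25 'c': at 6 (fail-walked)
pos 26 'a': at 7
pos 27 'a': at 8
pos 28 'b': at 9  ** P1@[27:28]
pos 29 'b': at 10  ** P2@[25:29]
pos 30 'c': at 2 (fail-walked)
pos 31 'c': at 21 (fail-walked)
pos 32 'a': at 22
pos 33 'a': at 23  ** P6@[30:33]
pos 34 'b': at 9 (fail-walked)  ** P1@[33:34]
pos 35 'a': at 11
pos 36 'a': at 13 (fail-walked)
pos 37 'c': at 14
pos 38 'a': at 15
pos 39 'c': at 16
pos 40 'b': at 17  ** P4@[35:40],P7@[39:40]
pos 41 'b': at 1 (fail-walked)
pos 42 'c': at 2
pos 43 'a': at 7 (fail-walked)
pos 44 'a': at 8
pos 45 'c': at 14 (fail-walked)
pos 46 'a': at 15
pos 47 'c': at 16
pos 48 'b': at 17  ** P4@[43:48],P7@[47:48]
pos 49 'c': at 2 (fail-walked)
pos 50 'c': at 21 (fail-walked)
pos 51 'a': at 22
pos 52 'a': at 23  ** P6@[49:52]

All matches (sorted): [[4,1],[5,2],[9,1],[10,2],[13,7],[17,1],[19,1],[19,3],[21,1],[23,0],[23,7],[28,1],[29,2],[33,6],[34,1],[40,4],[40,7],[48,4],[48,7],[52,6]]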